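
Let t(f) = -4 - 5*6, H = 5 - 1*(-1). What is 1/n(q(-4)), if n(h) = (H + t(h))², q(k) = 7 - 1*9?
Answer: 1/784 ≈ 0.0012755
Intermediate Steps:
q(k) = -2 (q(k) = 7 - 9 = -2)
H = 6 (H = 5 + 1 = 6)
t(f) = -34 (t(f) = -4 - 30 = -34)
n(h) = 784 (n(h) = (6 - 34)² = (-28)² = 784)
1/n(q(-4)) = 1/784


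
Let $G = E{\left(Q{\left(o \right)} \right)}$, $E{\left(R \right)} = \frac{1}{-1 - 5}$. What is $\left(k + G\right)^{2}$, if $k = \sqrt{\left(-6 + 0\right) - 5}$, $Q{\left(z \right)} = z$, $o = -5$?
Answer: $\frac{\left(1 - 6 i \sqrt{11}\right)^{2}}{36} \approx -10.972 - 1.1055 i$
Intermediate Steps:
$E{\left(R \right)} = - \frac{1}{6}$ ($E{\left(R \right)} = \frac{1}{-6} = - \frac{1}{6}$)
$G = - \frac{1}{6} \approx -0.16667$
$k = i \sqrt{11}$ ($k = \sqrt{-6 - 5} = \sqrt{-11} = i \sqrt{11} \approx 3.3166 i$)
$\left(k + G\right)^{2} = \left(i \sqrt{11} - \frac{1}{6}\right)^{2} = \left(- \frac{1}{6} + i \sqrt{11}\right)^{2}$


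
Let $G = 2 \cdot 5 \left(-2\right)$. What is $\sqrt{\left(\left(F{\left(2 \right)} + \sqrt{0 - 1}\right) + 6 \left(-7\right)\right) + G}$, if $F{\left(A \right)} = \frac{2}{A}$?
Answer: $\sqrt{-61 + i} \approx 0.06402 + 7.8105 i$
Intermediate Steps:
$G = -20$ ($G = 10 \left(-2\right) = -20$)
$\sqrt{\left(\left(F{\left(2 \right)} + \sqrt{0 - 1}\right) + 6 \left(-7\right)\right) + G} = \sqrt{\left(\left(\frac{2}{2} + \sqrt{0 - 1}\right) + 6 \left(-7\right)\right) - 20} = \sqrt{\left(\left(2 \cdot \frac{1}{2} + \sqrt{-1}\right) - 42\right) - 20} = \sqrt{\left(\left(1 + i\right) - 42\right) - 20} = \sqrt{\left(-41 + i\right) - 20} = \sqrt{-61 + i}$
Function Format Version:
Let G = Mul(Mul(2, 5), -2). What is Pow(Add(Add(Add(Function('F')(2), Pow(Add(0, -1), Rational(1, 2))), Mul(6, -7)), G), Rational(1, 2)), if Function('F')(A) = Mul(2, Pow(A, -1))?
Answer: Pow(Add(-61, I), Rational(1, 2)) ≈ Add(0.06402, Mul(7.8105, I))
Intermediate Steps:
G = -20 (G = Mul(10, -2) = -20)
Pow(Add(Add(Add(Function('F')(2), Pow(Add(0, -1), Rational(1, 2))), Mul(6, -7)), G), Rational(1, 2)) = Pow(Add(Add(Add(Mul(2, Pow(2, -1)), Pow(Add(0, -1), Rational(1, 2))), Mul(6, -7)), -20), Rational(1, 2)) = Pow(Add(Add(Add(Mul(2, Rational(1, 2)), Pow(-1, Rational(1, 2))), -42), -20), Rational(1, 2)) = Pow(Add(Add(Add(1, I), -42), -20), Rational(1, 2)) = Pow(Add(Add(-41, I), -20), Rational(1, 2)) = Pow(Add(-61, I), Rational(1, 2))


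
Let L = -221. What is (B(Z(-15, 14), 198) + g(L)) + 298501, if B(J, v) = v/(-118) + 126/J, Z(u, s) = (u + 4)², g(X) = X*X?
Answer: 2479669993/7139 ≈ 3.4734e+5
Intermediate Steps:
g(X) = X²
Z(u, s) = (4 + u)²
B(J, v) = 126/J - v/118 (B(J, v) = v*(-1/118) + 126/J = -v/118 + 126/J = 126/J - v/118)
(B(Z(-15, 14), 198) + g(L)) + 298501 = ((126/((4 - 15)²) - 1/118*198) + (-221)²) + 298501 = ((126/((-11)²) - 99/59) + 48841) + 298501 = ((126/121 - 99/59) + 48841) + 298501 = (-4545/7139 + 48841) + 298501 = 348671354/7139 + 298501 = 2479669993/7139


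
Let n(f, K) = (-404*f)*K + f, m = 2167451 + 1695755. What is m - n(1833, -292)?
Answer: -212373971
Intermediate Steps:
m = 3863206
n(f, K) = f - 404*K*f (n(f, K) = -404*K*f + f = f - 404*K*f)
m - n(1833, -292) = 3863206 - 1833*(1 - 404*(-292)) = 3863206 - 1833*(1 + 117968) = 3863206 - 1833*117969 = 3863206 - 1*216237177 = 3863206 - 216237177 = -212373971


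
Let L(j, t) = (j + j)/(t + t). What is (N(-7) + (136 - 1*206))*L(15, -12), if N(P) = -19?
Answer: 445/4 ≈ 111.25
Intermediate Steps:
L(j, t) = j/t (L(j, t) = (2*j)/((2*t)) = (2*j)*(1/(2*t)) = j/t)
(N(-7) + (136 - 1*206))*L(15, -12) = (-19 + (136 - 1*206))*(15/(-12)) = (-19 + (136 - 206))*(15*(-1/12)) = (-19 - 70)*(-5/4) = -89*(-5/4) = 445/4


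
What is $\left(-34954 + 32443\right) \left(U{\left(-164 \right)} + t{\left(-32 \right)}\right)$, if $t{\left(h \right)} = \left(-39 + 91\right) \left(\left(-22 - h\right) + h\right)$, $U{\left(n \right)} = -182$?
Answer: $3329586$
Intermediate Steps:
$t{\left(h \right)} = -1144$ ($t{\left(h \right)} = 52 \left(-22\right) = -1144$)
$\left(-34954 + 32443\right) \left(U{\left(-164 \right)} + t{\left(-32 \right)}\right) = \left(-34954 + 32443\right) \left(-182 - 1144\right) = \left(-2511\right) \left(-1326\right) = 3329586$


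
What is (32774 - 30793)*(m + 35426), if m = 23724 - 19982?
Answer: 77591808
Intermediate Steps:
m = 3742
(32774 - 30793)*(m + 35426) = (32774 - 30793)*(3742 + 35426) = 1981*39168 = 77591808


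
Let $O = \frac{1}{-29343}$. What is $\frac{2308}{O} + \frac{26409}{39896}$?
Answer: $- \frac{2701902474615}{39896} \approx -6.7724 \cdot 10^{7}$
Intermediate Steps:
$O = - \frac{1}{29343} \approx -3.408 \cdot 10^{-5}$
$\frac{2308}{O} + \frac{26409}{39896} = \frac{2308}{- \frac{1}{29343}} + \frac{26409}{39896} = 2308 \left(-29343\right) + 26409 \cdot \frac{1}{39896} = -67723644 + \frac{26409}{39896} = - \frac{2701902474615}{39896}$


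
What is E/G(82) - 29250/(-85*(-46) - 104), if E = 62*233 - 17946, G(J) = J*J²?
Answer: -2017604375/262313326 ≈ -7.6916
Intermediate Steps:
G(J) = J³
E = -3500 (E = 14446 - 17946 = -3500)
E/G(82) - 29250/(-85*(-46) - 104) = -3500/(82³) - 29250/(-85*(-46) - 104) = -3500/551368 - 29250/(3910 - 104) = -3500*1/551368 - 29250/3806 = -875/137842 - 29250*1/3806 = -875/137842 - 14625/1903 = -2017604375/262313326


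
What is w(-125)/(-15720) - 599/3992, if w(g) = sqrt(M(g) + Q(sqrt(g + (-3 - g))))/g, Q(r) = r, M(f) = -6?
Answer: -599/3992 + sqrt(-6 + I*sqrt(3))/1965000 ≈ -0.15005 + 1.2592e-6*I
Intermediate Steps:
w(g) = sqrt(-6 + I*sqrt(3))/g (w(g) = sqrt(-6 + sqrt(g + (-3 - g)))/g = sqrt(-6 + sqrt(-3))/g = sqrt(-6 + I*sqrt(3))/g)
w(-125)/(-15720) - 599/3992 = (sqrt(-6 + I*sqrt(3))/(-125))/(-15720) - 599/3992 = -sqrt(-6 + I*sqrt(3))/125*(-1/15720) - 599*1/3992 = sqrt(-6 + I*sqrt(3))/1965000 - 599/3992 = -599/3992 + sqrt(-6 + I*sqrt(3))/1965000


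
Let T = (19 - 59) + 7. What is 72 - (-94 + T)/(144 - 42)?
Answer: 7471/102 ≈ 73.245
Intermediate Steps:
T = -33 (T = -40 + 7 = -33)
72 - (-94 + T)/(144 - 42) = 72 - (-94 - 33)/(144 - 42) = 72 - (-127)/102 = 72 - 1*(-127/102) = 72 + 127/102 = 7471/102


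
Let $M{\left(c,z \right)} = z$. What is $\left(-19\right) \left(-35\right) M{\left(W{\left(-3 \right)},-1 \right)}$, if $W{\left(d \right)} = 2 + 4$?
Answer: $-665$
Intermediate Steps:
$W{\left(d \right)} = 6$
$\left(-19\right) \left(-35\right) M{\left(W{\left(-3 \right)},-1 \right)} = \left(-19\right) \left(-35\right) \left(-1\right) = 665 \left(-1\right) = -665$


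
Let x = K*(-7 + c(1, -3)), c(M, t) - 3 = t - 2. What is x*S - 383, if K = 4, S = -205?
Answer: 6997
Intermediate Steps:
c(M, t) = 1 + t (c(M, t) = 3 + (t - 2) = 3 + (-2 + t) = 1 + t)
x = -36 (x = 4*(-7 + (1 - 3)) = 4*(-7 - 2) = 4*(-9) = -36)
x*S - 383 = -36*(-205) - 383 = 7380 - 383 = 6997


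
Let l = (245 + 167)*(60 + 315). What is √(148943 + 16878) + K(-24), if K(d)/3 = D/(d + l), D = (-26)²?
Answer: 169/12873 + √165821 ≈ 407.22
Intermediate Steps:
D = 676
l = 154500 (l = 412*375 = 154500)
K(d) = 2028/(154500 + d) (K(d) = 3*(676/(d + 154500)) = 3*(676/(154500 + d)) = 2028/(154500 + d))
√(148943 + 16878) + K(-24) = √(148943 + 16878) + 2028/(154500 - 24) = √165821 + 2028/154476 = √165821 + 2028*(1/154476) = √165821 + 169/12873 = 169/12873 + √165821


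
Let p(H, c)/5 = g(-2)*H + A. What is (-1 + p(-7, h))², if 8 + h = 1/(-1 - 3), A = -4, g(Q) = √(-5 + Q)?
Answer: -8134 + 1470*I*√7 ≈ -8134.0 + 3889.3*I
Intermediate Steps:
h = -33/4 (h = -8 + 1/(-1 - 3) = -8 + 1/(-4) = -8 - ¼ = -33/4 ≈ -8.2500)
p(H, c) = -20 + 5*I*H*√7 (p(H, c) = 5*(√(-5 - 2)*H - 4) = 5*(√(-7)*H - 4) = 5*((I*√7)*H - 4) = 5*(I*H*√7 - 4) = 5*(-4 + I*H*√7) = -20 + 5*I*H*√7)
(-1 + p(-7, h))² = (-1 + (-20 + 5*I*(-7)*√7))² = (-1 + (-20 - 35*I*√7))² = (-21 - 35*I*√7)²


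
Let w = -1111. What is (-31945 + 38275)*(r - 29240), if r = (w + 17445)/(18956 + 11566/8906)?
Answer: -15624187003647540/84416851 ≈ -1.8508e+8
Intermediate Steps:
r = 72735302/84416851 (r = (-1111 + 17445)/(18956 + 11566/8906) = 16334/(18956 + 11566*(1/8906)) = 16334/(18956 + 5783/4453) = 16334/(84416851/4453) = 16334*(4453/84416851) = 72735302/84416851 ≈ 0.86162)
(-31945 + 38275)*(r - 29240) = (-31945 + 38275)*(72735302/84416851 - 29240) = 6330*(-2468275987938/84416851) = -15624187003647540/84416851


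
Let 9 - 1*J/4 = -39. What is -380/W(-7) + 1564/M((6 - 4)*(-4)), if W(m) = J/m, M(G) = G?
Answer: -8719/48 ≈ -181.65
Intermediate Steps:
J = 192 (J = 36 - 4*(-39) = 36 + 156 = 192)
W(m) = 192/m
-380/W(-7) + 1564/M((6 - 4)*(-4)) = -380/(192/(-7)) + 1564/(((6 - 4)*(-4))) = -380/(192*(-⅐)) + 1564/((2*(-4))) = -380/(-192/7) + 1564/(-8) = -380*(-7/192) + 1564*(-⅛) = 665/48 - 391/2 = -8719/48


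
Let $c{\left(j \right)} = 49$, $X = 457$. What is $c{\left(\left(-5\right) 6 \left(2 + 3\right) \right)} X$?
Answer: $22393$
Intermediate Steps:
$c{\left(\left(-5\right) 6 \left(2 + 3\right) \right)} X = 49 \cdot 457 = 22393$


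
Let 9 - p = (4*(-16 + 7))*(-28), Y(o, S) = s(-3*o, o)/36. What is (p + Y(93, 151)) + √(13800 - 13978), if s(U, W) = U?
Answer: -4027/4 + I*√178 ≈ -1006.8 + 13.342*I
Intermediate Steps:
Y(o, S) = -o/12 (Y(o, S) = -3*o/36 = -3*o*(1/36) = -o/12)
p = -999 (p = 9 - 4*(-16 + 7)*(-28) = 9 - 4*(-9)*(-28) = 9 - (-36)*(-28) = 9 - 1*1008 = 9 - 1008 = -999)
(p + Y(93, 151)) + √(13800 - 13978) = (-999 - 1/12*93) + √(13800 - 13978) = (-999 - 31/4) + √(-178) = -4027/4 + I*√178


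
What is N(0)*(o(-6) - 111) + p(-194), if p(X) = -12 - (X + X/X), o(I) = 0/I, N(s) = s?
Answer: 181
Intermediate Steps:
o(I) = 0
p(X) = -13 - X (p(X) = -12 - (X + 1) = -12 - (1 + X) = -12 + (-1 - X) = -13 - X)
N(0)*(o(-6) - 111) + p(-194) = 0*(0 - 111) + (-13 - 1*(-194)) = 0*(-111) + (-13 + 194) = 0 + 181 = 181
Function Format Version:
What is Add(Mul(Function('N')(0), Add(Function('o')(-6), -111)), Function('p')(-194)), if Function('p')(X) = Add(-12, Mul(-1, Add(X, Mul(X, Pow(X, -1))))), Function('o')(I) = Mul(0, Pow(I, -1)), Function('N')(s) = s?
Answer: 181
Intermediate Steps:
Function('o')(I) = 0
Function('p')(X) = Add(-13, Mul(-1, X)) (Function('p')(X) = Add(-12, Mul(-1, Add(X, 1))) = Add(-12, Mul(-1, Add(1, X))) = Add(-12, Add(-1, Mul(-1, X))) = Add(-13, Mul(-1, X)))
Add(Mul(Function('N')(0), Add(Function('o')(-6), -111)), Function('p')(-194)) = Add(Mul(0, Add(0, -111)), Add(-13, Mul(-1, -194))) = Add(Mul(0, -111), Add(-13, 194)) = Add(0, 181) = 181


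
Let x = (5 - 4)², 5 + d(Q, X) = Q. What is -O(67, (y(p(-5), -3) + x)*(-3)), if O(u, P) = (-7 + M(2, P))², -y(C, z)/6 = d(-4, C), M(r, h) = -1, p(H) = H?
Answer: -64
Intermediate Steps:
d(Q, X) = -5 + Q
x = 1 (x = 1² = 1)
y(C, z) = 54 (y(C, z) = -6*(-5 - 4) = -6*(-9) = 54)
O(u, P) = 64 (O(u, P) = (-7 - 1)² = (-8)² = 64)
-O(67, (y(p(-5), -3) + x)*(-3)) = -1*64 = -64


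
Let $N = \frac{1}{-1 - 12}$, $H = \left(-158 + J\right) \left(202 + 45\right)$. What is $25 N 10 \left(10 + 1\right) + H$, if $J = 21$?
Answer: $- \frac{442657}{13} \approx -34051.0$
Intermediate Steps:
$H = -33839$ ($H = \left(-158 + 21\right) \left(202 + 45\right) = \left(-137\right) 247 = -33839$)
$N = - \frac{1}{13}$ ($N = \frac{1}{-13} = - \frac{1}{13} \approx -0.076923$)
$25 N 10 \left(10 + 1\right) + H = 25 \left(- \frac{1}{13}\right) 10 \left(10 + 1\right) - 33839 = - \frac{25 \cdot 10 \cdot 11}{13} - 33839 = \left(- \frac{25}{13}\right) 110 - 33839 = - \frac{2750}{13} - 33839 = - \frac{442657}{13}$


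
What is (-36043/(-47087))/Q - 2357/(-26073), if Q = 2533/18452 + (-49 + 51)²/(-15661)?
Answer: 275960142541054103/48611375791017255 ≈ 5.6769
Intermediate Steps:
Q = 39595505/288976772 (Q = 2533*(1/18452) + 2²*(-1/15661) = 2533/18452 + 4*(-1/15661) = 2533/18452 - 4/15661 = 39595505/288976772 ≈ 0.13702)
(-36043/(-47087))/Q - 2357/(-26073) = (-36043/(-47087))/(39595505/288976772) - 2357/(-26073) = -36043*(-1/47087)*(288976772/39595505) - 2357*(-1/26073) = (36043/47087)*(288976772/39595505) + 2357/26073 = 10415589793196/1864433543935 + 2357/26073 = 275960142541054103/48611375791017255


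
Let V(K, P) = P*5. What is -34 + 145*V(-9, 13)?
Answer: 9391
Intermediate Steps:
V(K, P) = 5*P
-34 + 145*V(-9, 13) = -34 + 145*(5*13) = -34 + 145*65 = -34 + 9425 = 9391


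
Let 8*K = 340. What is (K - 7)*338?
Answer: 11999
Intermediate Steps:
K = 85/2 (K = (⅛)*340 = 85/2 ≈ 42.500)
(K - 7)*338 = (85/2 - 7)*338 = (71/2)*338 = 11999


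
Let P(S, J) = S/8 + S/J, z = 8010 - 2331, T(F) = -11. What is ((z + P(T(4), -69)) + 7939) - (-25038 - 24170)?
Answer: 34679281/552 ≈ 62825.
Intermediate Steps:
z = 5679
P(S, J) = S/8 + S/J (P(S, J) = S*(1/8) + S/J = S/8 + S/J)
((z + P(T(4), -69)) + 7939) - (-25038 - 24170) = ((5679 + ((1/8)*(-11) - 11/(-69))) + 7939) - (-25038 - 24170) = ((5679 + (-11/8 - 11*(-1/69))) + 7939) - 1*(-49208) = ((5679 + (-11/8 + 11/69)) + 7939) + 49208 = ((5679 - 671/552) + 7939) + 49208 = (3134137/552 + 7939) + 49208 = 7516465/552 + 49208 = 34679281/552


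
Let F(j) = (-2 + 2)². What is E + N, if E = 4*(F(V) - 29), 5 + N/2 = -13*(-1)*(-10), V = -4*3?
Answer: -386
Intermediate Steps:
V = -12
F(j) = 0 (F(j) = 0² = 0)
N = -270 (N = -10 + 2*(-13*(-1)*(-10)) = -10 + 2*(13*(-10)) = -10 + 2*(-130) = -10 - 260 = -270)
E = -116 (E = 4*(0 - 29) = 4*(-29) = -116)
E + N = -116 - 270 = -386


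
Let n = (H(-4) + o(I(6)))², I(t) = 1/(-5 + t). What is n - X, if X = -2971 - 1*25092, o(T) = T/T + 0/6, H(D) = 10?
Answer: 28184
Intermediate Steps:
o(T) = 1 (o(T) = 1 + 0*(⅙) = 1 + 0 = 1)
X = -28063 (X = -2971 - 25092 = -28063)
n = 121 (n = (10 + 1)² = 11² = 121)
n - X = 121 - 1*(-28063) = 121 + 28063 = 28184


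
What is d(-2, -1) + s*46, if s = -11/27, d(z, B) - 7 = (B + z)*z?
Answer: -155/27 ≈ -5.7407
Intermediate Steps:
d(z, B) = 7 + z*(B + z) (d(z, B) = 7 + (B + z)*z = 7 + z*(B + z))
s = -11/27 (s = -11*1/27 = -11/27 ≈ -0.40741)
d(-2, -1) + s*46 = (7 + (-2)² - 1*(-2)) - 11/27*46 = (7 + 4 + 2) - 506/27 = 13 - 506/27 = -155/27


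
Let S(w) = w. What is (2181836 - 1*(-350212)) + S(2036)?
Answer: 2534084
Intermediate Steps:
(2181836 - 1*(-350212)) + S(2036) = (2181836 - 1*(-350212)) + 2036 = (2181836 + 350212) + 2036 = 2532048 + 2036 = 2534084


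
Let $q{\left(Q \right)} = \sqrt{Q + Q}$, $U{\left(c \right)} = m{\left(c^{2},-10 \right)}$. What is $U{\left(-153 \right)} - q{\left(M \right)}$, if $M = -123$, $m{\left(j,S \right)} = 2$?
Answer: $2 - i \sqrt{246} \approx 2.0 - 15.684 i$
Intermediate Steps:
$U{\left(c \right)} = 2$
$q{\left(Q \right)} = \sqrt{2} \sqrt{Q}$ ($q{\left(Q \right)} = \sqrt{2 Q} = \sqrt{2} \sqrt{Q}$)
$U{\left(-153 \right)} - q{\left(M \right)} = 2 - \sqrt{2} \sqrt{-123} = 2 - \sqrt{2} i \sqrt{123} = 2 - i \sqrt{246}$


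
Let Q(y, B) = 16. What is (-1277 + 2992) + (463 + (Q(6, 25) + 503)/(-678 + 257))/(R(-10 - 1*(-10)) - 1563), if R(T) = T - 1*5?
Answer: 40425897/23576 ≈ 1714.7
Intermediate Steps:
R(T) = -5 + T (R(T) = T - 5 = -5 + T)
(-1277 + 2992) + (463 + (Q(6, 25) + 503)/(-678 + 257))/(R(-10 - 1*(-10)) - 1563) = (-1277 + 2992) + (463 + (16 + 503)/(-678 + 257))/((-5 + (-10 - 1*(-10))) - 1563) = 1715 + (463 + 519/(-421))/((-5 + (-10 + 10)) - 1563) = 1715 + (463 + 519*(-1/421))/((-5 + 0) - 1563) = 1715 + (463 - 519/421)/(-5 - 1563) = 1715 + (194404/421)/(-1568) = 1715 + (194404/421)*(-1/1568) = 1715 - 6943/23576 = 40425897/23576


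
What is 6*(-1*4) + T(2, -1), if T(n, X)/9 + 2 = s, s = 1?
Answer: -33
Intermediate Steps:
T(n, X) = -9 (T(n, X) = -18 + 9*1 = -18 + 9 = -9)
6*(-1*4) + T(2, -1) = 6*(-1*4) - 9 = 6*(-4) - 9 = -24 - 9 = -33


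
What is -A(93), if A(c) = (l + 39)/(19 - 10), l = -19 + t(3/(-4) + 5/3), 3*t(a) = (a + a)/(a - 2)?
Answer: -758/351 ≈ -2.1595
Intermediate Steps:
t(a) = 2*a/(3*(-2 + a)) (t(a) = ((a + a)/(a - 2))/3 = ((2*a)/(-2 + a))/3 = (2*a/(-2 + a))/3 = 2*a/(3*(-2 + a)))
l = -763/39 (l = -19 + 2*(3/(-4) + 5/3)/(3*(-2 + (3/(-4) + 5/3))) = -19 + 2*(3*(-¼) + 5*(⅓))/(3*(-2 + (3*(-¼) + 5*(⅓)))) = -19 + 2*(-¾ + 5/3)/(3*(-2 + (-¾ + 5/3))) = -19 + (⅔)*(11/12)/(-2 + 11/12) = -19 + (⅔)*(11/12)/(-13/12) = -19 + (⅔)*(11/12)*(-12/13) = -19 - 22/39 = -763/39 ≈ -19.564)
A(c) = 758/351 (A(c) = (-763/39 + 39)/(19 - 10) = (758/39)/9 = (758/39)*(⅑) = 758/351)
-A(93) = -1*758/351 = -758/351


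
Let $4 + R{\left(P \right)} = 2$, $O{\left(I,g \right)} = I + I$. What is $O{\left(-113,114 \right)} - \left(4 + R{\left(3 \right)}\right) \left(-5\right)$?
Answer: $-216$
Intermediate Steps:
$O{\left(I,g \right)} = 2 I$
$R{\left(P \right)} = -2$ ($R{\left(P \right)} = -4 + 2 = -2$)
$O{\left(-113,114 \right)} - \left(4 + R{\left(3 \right)}\right) \left(-5\right) = 2 \left(-113\right) - \left(4 - 2\right) \left(-5\right) = -226 - 2 \left(-5\right) = -226 - -10 = -226 + 10 = -216$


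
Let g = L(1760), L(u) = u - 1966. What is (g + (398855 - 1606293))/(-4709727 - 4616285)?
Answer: 301911/2331503 ≈ 0.12949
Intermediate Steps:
L(u) = -1966 + u
g = -206 (g = -1966 + 1760 = -206)
(g + (398855 - 1606293))/(-4709727 - 4616285) = (-206 + (398855 - 1606293))/(-4709727 - 4616285) = (-206 - 1207438)/(-9326012) = -1207644*(-1/9326012) = 301911/2331503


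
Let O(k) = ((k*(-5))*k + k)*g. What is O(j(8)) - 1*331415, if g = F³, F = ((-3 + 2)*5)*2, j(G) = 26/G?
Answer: -563705/2 ≈ -2.8185e+5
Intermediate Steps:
F = -10 (F = -1*5*2 = -5*2 = -10)
g = -1000 (g = (-10)³ = -1000)
O(k) = -1000*k + 5000*k² (O(k) = ((k*(-5))*k + k)*(-1000) = ((-5*k)*k + k)*(-1000) = (-5*k² + k)*(-1000) = (k - 5*k²)*(-1000) = -1000*k + 5000*k²)
O(j(8)) - 1*331415 = 1000*(26/8)*(-1 + 5*(26/8)) - 1*331415 = 1000*(26*(⅛))*(-1 + 5*(26*(⅛))) - 331415 = 1000*(13/4)*(-1 + 5*(13/4)) - 331415 = 1000*(13/4)*(-1 + 65/4) - 331415 = 1000*(13/4)*(61/4) - 331415 = 99125/2 - 331415 = -563705/2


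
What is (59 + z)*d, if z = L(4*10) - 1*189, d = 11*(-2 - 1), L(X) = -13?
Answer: 4719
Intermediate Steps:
d = -33 (d = 11*(-3) = -33)
z = -202 (z = -13 - 1*189 = -13 - 189 = -202)
(59 + z)*d = (59 - 202)*(-33) = -143*(-33) = 4719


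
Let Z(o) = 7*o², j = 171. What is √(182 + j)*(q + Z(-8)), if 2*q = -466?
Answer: 215*√353 ≈ 4039.5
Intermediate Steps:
q = -233 (q = (½)*(-466) = -233)
√(182 + j)*(q + Z(-8)) = √(182 + 171)*(-233 + 7*(-8)²) = √353*(-233 + 7*64) = √353*(-233 + 448) = √353*215 = 215*√353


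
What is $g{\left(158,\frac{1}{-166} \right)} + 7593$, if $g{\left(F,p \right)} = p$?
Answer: $\frac{1260437}{166} \approx 7593.0$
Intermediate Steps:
$g{\left(158,\frac{1}{-166} \right)} + 7593 = \frac{1}{-166} + 7593 = - \frac{1}{166} + 7593 = \frac{1260437}{166}$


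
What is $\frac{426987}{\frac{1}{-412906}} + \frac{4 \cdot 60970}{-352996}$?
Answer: $- \frac{2222683365665464}{12607} \approx -1.7631 \cdot 10^{11}$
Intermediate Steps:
$\frac{426987}{\frac{1}{-412906}} + \frac{4 \cdot 60970}{-352996} = \frac{426987}{- \frac{1}{412906}} + 243880 \left(- \frac{1}{352996}\right) = 426987 \left(-412906\right) - \frac{8710}{12607} = -176305494222 - \frac{8710}{12607} = - \frac{2222683365665464}{12607}$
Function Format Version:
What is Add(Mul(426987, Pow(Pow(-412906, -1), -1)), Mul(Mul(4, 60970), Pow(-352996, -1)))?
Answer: Rational(-2222683365665464, 12607) ≈ -1.7631e+11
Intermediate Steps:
Add(Mul(426987, Pow(Pow(-412906, -1), -1)), Mul(Mul(4, 60970), Pow(-352996, -1))) = Add(Mul(426987, Pow(Rational(-1, 412906), -1)), Mul(243880, Rational(-1, 352996))) = Add(Mul(426987, -412906), Rational(-8710, 12607)) = Add(-176305494222, Rational(-8710, 12607)) = Rational(-2222683365665464, 12607)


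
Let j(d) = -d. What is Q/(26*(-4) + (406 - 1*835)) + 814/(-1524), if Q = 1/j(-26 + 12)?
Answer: -759449/1421511 ≈ -0.53426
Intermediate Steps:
Q = 1/14 (Q = 1/(-(-26 + 12)) = 1/(-1*(-14)) = 1/14 ≈ 0.071429)
Q/(26*(-4) + (406 - 1*835)) + 814/(-1524) = 1/(14*(26*(-4) + (406 - 1*835))) + 814/(-1524) = 1/(14*(-104 + (406 - 835))) + 814*(-1/1524) = 1/(14*(-104 - 429)) - 407/762 = (1/14)/(-533) - 407/762 = (1/14)*(-1/533) - 407/762 = -1/7462 - 407/762 = -759449/1421511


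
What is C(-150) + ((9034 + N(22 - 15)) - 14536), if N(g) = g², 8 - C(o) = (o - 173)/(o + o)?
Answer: -1633823/300 ≈ -5446.1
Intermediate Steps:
C(o) = 8 - (-173 + o)/(2*o) (C(o) = 8 - (o - 173)/(o + o) = 8 - (-173 + o)/(2*o))
C(-150) + ((9034 + N(22 - 15)) - 14536) = (½)*(173 + 15*(-150))/(-150) + ((9034 + (22 - 15)²) - 14536) = (½)*(-1/150)*(173 - 2250) + ((9034 + 7²) - 14536) = (½)*(-1/150)*(-2077) + ((9034 + 49) - 14536) = 2077/300 + (9083 - 14536) = 2077/300 - 5453 = -1633823/300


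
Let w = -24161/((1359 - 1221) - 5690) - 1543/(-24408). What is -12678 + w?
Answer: -214679783003/16939152 ≈ -12674.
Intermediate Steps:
w = 74786053/16939152 (w = -24161/(138 - 5690) - 1543*(-1/24408) = -24161/(-5552) + 1543/24408 = -24161*(-1/5552) + 1543/24408 = 24161/5552 + 1543/24408 = 74786053/16939152 ≈ 4.4150)
-12678 + w = -12678 + 74786053/16939152 = -214679783003/16939152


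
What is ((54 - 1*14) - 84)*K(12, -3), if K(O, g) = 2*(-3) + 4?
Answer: 88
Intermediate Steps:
K(O, g) = -2 (K(O, g) = -6 + 4 = -2)
((54 - 1*14) - 84)*K(12, -3) = ((54 - 1*14) - 84)*(-2) = ((54 - 14) - 84)*(-2) = (40 - 84)*(-2) = -44*(-2) = 88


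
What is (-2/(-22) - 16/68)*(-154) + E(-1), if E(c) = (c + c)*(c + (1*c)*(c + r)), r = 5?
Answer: 548/17 ≈ 32.235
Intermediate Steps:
E(c) = 2*c*(c + c*(5 + c)) (E(c) = (c + c)*(c + (1*c)*(c + 5)) = (2*c)*(c + c*(5 + c)) = 2*c*(c + c*(5 + c)))
(-2/(-22) - 16/68)*(-154) + E(-1) = (-2/(-22) - 16/68)*(-154) + 2*(-1)**2*(6 - 1) = (-2*(-1/22) - 16*1/68)*(-154) + 2*1*5 = (1/11 - 4/17)*(-154) + 10 = -27/187*(-154) + 10 = 378/17 + 10 = 548/17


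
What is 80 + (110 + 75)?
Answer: 265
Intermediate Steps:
80 + (110 + 75) = 80 + 185 = 265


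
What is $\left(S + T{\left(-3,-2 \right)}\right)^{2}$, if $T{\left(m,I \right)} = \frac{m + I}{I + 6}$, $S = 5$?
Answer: $\frac{225}{16} \approx 14.063$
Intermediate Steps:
$T{\left(m,I \right)} = \frac{I + m}{6 + I}$
$\left(S + T{\left(-3,-2 \right)}\right)^{2} = \left(5 + \frac{-2 - 3}{6 - 2}\right)^{2} = \left(5 + \frac{1}{4} \left(-5\right)\right)^{2} = \left(5 - \frac{5}{4}\right)^{2} = \left(\frac{15}{4}\right)^{2} = \frac{225}{16}$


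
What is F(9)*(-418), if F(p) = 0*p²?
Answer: 0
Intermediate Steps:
F(p) = 0
F(9)*(-418) = 0*(-418) = 0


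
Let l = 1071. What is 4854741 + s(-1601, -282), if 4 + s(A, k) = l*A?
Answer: 3140066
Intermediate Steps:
s(A, k) = -4 + 1071*A
4854741 + s(-1601, -282) = 4854741 + (-4 + 1071*(-1601)) = 4854741 + (-4 - 1714671) = 4854741 - 1714675 = 3140066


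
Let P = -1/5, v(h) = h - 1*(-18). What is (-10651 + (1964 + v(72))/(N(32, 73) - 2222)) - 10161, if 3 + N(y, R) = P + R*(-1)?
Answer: -239160962/11491 ≈ -20813.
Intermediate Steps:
v(h) = 18 + h (v(h) = h + 18 = 18 + h)
P = -1/5 (P = -1*1/5 = -1/5 ≈ -0.20000)
N(y, R) = -16/5 - R (N(y, R) = -3 + (-1/5 + R*(-1)) = -3 + (-1/5 - R) = -16/5 - R)
(-10651 + (1964 + v(72))/(N(32, 73) - 2222)) - 10161 = (-10651 + (1964 + (18 + 72))/((-16/5 - 1*73) - 2222)) - 10161 = (-10651 + (1964 + 90)/((-16/5 - 73) - 2222)) - 10161 = (-10651 + 2054/(-381/5 - 2222)) - 10161 = (-10651 + 2054/(-11491/5)) - 10161 = (-10651 + 2054*(-5/11491)) - 10161 = (-10651 - 10270/11491) - 10161 = -122400911/11491 - 10161 = -239160962/11491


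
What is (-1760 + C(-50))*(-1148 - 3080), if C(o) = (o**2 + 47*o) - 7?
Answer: 6836676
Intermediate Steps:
C(o) = -7 + o**2 + 47*o
(-1760 + C(-50))*(-1148 - 3080) = (-1760 + (-7 + (-50)**2 + 47*(-50)))*(-1148 - 3080) = (-1760 + (-7 + 2500 - 2350))*(-4228) = (-1760 + 143)*(-4228) = -1617*(-4228) = 6836676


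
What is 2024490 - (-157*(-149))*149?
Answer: -1461067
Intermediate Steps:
2024490 - (-157*(-149))*149 = 2024490 - 23393*149 = 2024490 - 1*3485557 = 2024490 - 3485557 = -1461067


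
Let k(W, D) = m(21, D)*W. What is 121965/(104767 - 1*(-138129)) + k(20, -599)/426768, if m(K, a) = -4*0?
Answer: 2595/5168 ≈ 0.50213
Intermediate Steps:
m(K, a) = 0
k(W, D) = 0 (k(W, D) = 0*W = 0)
121965/(104767 - 1*(-138129)) + k(20, -599)/426768 = 121965/(104767 - 1*(-138129)) + 0/426768 = 121965/(104767 + 138129) + 0*(1/426768) = 121965/242896 + 0 = 121965*(1/242896) + 0 = 2595/5168 + 0 = 2595/5168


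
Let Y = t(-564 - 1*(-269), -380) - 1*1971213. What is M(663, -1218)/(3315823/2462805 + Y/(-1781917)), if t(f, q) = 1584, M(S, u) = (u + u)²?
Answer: 6510465987512279940/2689833380509 ≈ 2.4204e+6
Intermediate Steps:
M(S, u) = 4*u² (M(S, u) = (2*u)² = 4*u²)
Y = -1969629 (Y = 1584 - 1*1971213 = 1584 - 1971213 = -1969629)
M(663, -1218)/(3315823/2462805 + Y/(-1781917)) = (4*(-1218)²)/(3315823/2462805 - 1969629/(-1781917)) = (4*1483524)/(3315823*(1/2462805) - 1969629*(-1/1781917)) = 5934096/(3315823/2462805 + 1969629/1781917) = 5934096/(10759333522036/4388514097185) = 5934096*(4388514097185/10759333522036) = 6510465987512279940/2689833380509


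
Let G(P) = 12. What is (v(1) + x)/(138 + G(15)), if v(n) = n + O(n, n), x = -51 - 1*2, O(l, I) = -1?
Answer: -53/150 ≈ -0.35333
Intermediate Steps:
x = -53 (x = -51 - 2 = -53)
v(n) = -1 + n (v(n) = n - 1 = -1 + n)
(v(1) + x)/(138 + G(15)) = ((-1 + 1) - 53)/(138 + 12) = (0 - 53)/150 = -53*1/150 = -53/150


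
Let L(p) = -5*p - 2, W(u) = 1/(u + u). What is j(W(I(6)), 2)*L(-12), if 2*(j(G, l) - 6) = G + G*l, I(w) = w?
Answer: 1421/4 ≈ 355.25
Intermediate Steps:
W(u) = 1/(2*u)
L(p) = -2 - 5*p
j(G, l) = 6 + G/2 + G*l/2 (j(G, l) = 6 + (G + G*l)/2 = 6 + (G/2 + G*l/2) = 6 + G/2 + G*l/2)
j(W(I(6)), 2)*L(-12) = (6 + ((½)/6)/2 + (½)*((½)/6)*2)*(-2 - 5*(-12)) = (6 + ((½)*(⅙))/2 + (½)*((½)*(⅙))*2)*(-2 + 60) = (6 + (½)*(1/12) + (½)*(1/12)*2)*58 = (6 + 1/24 + 1/12)*58 = (49/8)*58 = 1421/4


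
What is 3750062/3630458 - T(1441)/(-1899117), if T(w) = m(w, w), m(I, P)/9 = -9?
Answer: 395639579342/383036916977 ≈ 1.0329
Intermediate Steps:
m(I, P) = -81 (m(I, P) = 9*(-9) = -81)
T(w) = -81
3750062/3630458 - T(1441)/(-1899117) = 3750062/3630458 - 1*(-81)/(-1899117) = 3750062*(1/3630458) + 81*(-1/1899117) = 1875031/1815229 - 9/211013 = 395639579342/383036916977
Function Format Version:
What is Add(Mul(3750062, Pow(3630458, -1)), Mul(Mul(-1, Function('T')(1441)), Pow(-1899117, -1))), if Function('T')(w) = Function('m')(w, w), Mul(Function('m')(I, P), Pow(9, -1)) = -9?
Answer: Rational(395639579342, 383036916977) ≈ 1.0329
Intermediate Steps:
Function('m')(I, P) = -81 (Function('m')(I, P) = Mul(9, -9) = -81)
Function('T')(w) = -81
Add(Mul(3750062, Pow(3630458, -1)), Mul(Mul(-1, Function('T')(1441)), Pow(-1899117, -1))) = Add(Mul(3750062, Pow(3630458, -1)), Mul(Mul(-1, -81), Pow(-1899117, -1))) = Add(Mul(3750062, Rational(1, 3630458)), Mul(81, Rational(-1, 1899117))) = Add(Rational(1875031, 1815229), Rational(-9, 211013)) = Rational(395639579342, 383036916977)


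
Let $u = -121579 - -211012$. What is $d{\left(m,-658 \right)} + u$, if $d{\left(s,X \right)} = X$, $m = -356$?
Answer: $88775$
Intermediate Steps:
$u = 89433$ ($u = -121579 + 211012 = 89433$)
$d{\left(m,-658 \right)} + u = -658 + 89433 = 88775$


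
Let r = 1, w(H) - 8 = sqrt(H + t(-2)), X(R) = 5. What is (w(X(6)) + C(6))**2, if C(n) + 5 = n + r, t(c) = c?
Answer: (10 + sqrt(3))**2 ≈ 137.64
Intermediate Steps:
w(H) = 8 + sqrt(-2 + H) (w(H) = 8 + sqrt(H - 2) = 8 + sqrt(-2 + H))
C(n) = -4 + n (C(n) = -5 + (n + 1) = -5 + (1 + n) = -4 + n)
(w(X(6)) + C(6))**2 = ((8 + sqrt(-2 + 5)) + (-4 + 6))**2 = ((8 + sqrt(3)) + 2)**2 = (10 + sqrt(3))**2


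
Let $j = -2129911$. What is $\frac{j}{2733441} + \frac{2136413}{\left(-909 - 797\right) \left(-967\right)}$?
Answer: $\frac{2326040450611}{4509363084582} \approx 0.51582$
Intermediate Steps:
$\frac{j}{2733441} + \frac{2136413}{\left(-909 - 797\right) \left(-967\right)} = - \frac{2129911}{2733441} + \frac{2136413}{\left(-909 - 797\right) \left(-967\right)} = \left(-2129911\right) \frac{1}{2733441} + \frac{2136413}{\left(-1706\right) \left(-967\right)} = - \frac{2129911}{2733441} + \frac{2136413}{1649702} = \frac{2326040450611}{4509363084582}$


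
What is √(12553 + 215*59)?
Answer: √25238 ≈ 158.86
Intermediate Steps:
√(12553 + 215*59) = √(12553 + 12685) = √25238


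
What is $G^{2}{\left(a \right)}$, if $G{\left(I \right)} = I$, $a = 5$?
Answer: $25$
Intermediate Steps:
$G^{2}{\left(a \right)} = 5^{2} = 25$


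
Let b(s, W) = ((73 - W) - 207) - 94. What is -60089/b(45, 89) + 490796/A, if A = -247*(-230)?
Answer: 1784619211/9004385 ≈ 198.19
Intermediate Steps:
b(s, W) = -228 - W (b(s, W) = (-134 - W) - 94 = -228 - W)
A = 56810
-60089/b(45, 89) + 490796/A = -60089/(-228 - 1*89) + 490796/56810 = -60089/(-228 - 89) + 490796*(1/56810) = -60089/(-317) + 245398/28405 = -60089*(-1/317) + 245398/28405 = 60089/317 + 245398/28405 = 1784619211/9004385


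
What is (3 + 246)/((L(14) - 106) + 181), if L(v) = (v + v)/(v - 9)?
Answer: 1245/403 ≈ 3.0893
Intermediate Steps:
L(v) = 2*v/(-9 + v) (L(v) = (2*v)/(-9 + v) = 2*v/(-9 + v))
(3 + 246)/((L(14) - 106) + 181) = (3 + 246)/((2*14/(-9 + 14) - 106) + 181) = 249/((2*14/5 - 106) + 181) = 249/((2*14*(⅕) - 106) + 181) = 249/((28/5 - 106) + 181) = 249/(-502/5 + 181) = 249/(403/5) = 249*(5/403) = 1245/403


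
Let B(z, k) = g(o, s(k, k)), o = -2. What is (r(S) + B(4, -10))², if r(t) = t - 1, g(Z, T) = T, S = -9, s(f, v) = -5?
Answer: 225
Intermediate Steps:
r(t) = -1 + t
B(z, k) = -5
(r(S) + B(4, -10))² = ((-1 - 9) - 5)² = (-10 - 5)² = (-15)² = 225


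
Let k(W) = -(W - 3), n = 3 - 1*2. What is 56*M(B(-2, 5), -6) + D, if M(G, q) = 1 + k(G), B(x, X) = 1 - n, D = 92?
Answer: 316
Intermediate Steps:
n = 1 (n = 3 - 2 = 1)
k(W) = 3 - W (k(W) = -(-3 + W) = 3 - W)
B(x, X) = 0 (B(x, X) = 1 - 1*1 = 1 - 1 = 0)
M(G, q) = 4 - G (M(G, q) = 1 + (3 - G) = 4 - G)
56*M(B(-2, 5), -6) + D = 56*(4 - 1*0) + 92 = 56*(4 + 0) + 92 = 56*4 + 92 = 224 + 92 = 316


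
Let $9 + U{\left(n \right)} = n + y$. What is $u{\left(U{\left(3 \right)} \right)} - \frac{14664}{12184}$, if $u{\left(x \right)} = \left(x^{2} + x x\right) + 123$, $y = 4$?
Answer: $\frac{197680}{1523} \approx 129.8$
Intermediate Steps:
$U{\left(n \right)} = -5 + n$ ($U{\left(n \right)} = -9 + \left(n + 4\right) = -9 + \left(4 + n\right) = -5 + n$)
$u{\left(x \right)} = 123 + 2 x^{2}$ ($u{\left(x \right)} = \left(x^{2} + x^{2}\right) + 123 = 2 x^{2} + 123 = 123 + 2 x^{2}$)
$u{\left(U{\left(3 \right)} \right)} - \frac{14664}{12184} = \left(123 + 2 \left(-5 + 3\right)^{2}\right) - \frac{14664}{12184} = \left(123 + 2 \left(-2\right)^{2}\right) - 14664 \cdot \frac{1}{12184} = \left(123 + 2 \cdot 4\right) - \frac{1833}{1523} = \left(123 + 8\right) - \frac{1833}{1523} = 131 - \frac{1833}{1523} = \frac{197680}{1523}$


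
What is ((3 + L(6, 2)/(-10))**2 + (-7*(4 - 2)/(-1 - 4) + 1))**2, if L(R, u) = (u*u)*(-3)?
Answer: 287296/625 ≈ 459.67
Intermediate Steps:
L(R, u) = -3*u**2 (L(R, u) = u**2*(-3) = -3*u**2)
((3 + L(6, 2)/(-10))**2 + (-7*(4 - 2)/(-1 - 4) + 1))**2 = ((3 - 3*2**2/(-10))**2 + (-7*(4 - 2)/(-1 - 4) + 1))**2 = ((3 - 3*4*(-1/10))**2 + (-14/(-5) + 1))**2 = ((3 - 12*(-1/10))**2 + (-14*(-1)/5 + 1))**2 = ((3 + 6/5)**2 + (-7*(-2/5) + 1))**2 = ((21/5)**2 + (14/5 + 1))**2 = (441/25 + 19/5)**2 = (536/25)**2 = 287296/625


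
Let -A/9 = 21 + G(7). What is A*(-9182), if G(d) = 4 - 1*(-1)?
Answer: 2148588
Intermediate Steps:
G(d) = 5 (G(d) = 4 + 1 = 5)
A = -234 (A = -9*(21 + 5) = -9*26 = -234)
A*(-9182) = -234*(-9182) = 2148588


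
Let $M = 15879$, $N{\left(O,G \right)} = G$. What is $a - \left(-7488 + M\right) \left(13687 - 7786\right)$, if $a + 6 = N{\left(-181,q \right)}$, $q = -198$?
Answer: $-49515495$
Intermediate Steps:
$a = -204$ ($a = -6 - 198 = -204$)
$a - \left(-7488 + M\right) \left(13687 - 7786\right) = -204 - \left(-7488 + 15879\right) \left(13687 - 7786\right) = -204 - 8391 \cdot 5901 = -204 - 49515291 = -49515495$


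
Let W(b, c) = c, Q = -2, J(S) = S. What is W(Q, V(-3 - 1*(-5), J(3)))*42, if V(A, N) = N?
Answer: 126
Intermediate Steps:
W(Q, V(-3 - 1*(-5), J(3)))*42 = 3*42 = 126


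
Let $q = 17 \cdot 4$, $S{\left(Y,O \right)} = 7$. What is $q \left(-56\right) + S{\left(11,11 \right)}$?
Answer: $-3801$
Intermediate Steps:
$q = 68$
$q \left(-56\right) + S{\left(11,11 \right)} = 68 \left(-56\right) + 7 = -3808 + 7 = -3801$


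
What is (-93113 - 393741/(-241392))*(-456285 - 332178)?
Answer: 5907254038184655/80464 ≈ 7.3415e+10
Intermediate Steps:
(-93113 - 393741/(-241392))*(-456285 - 332178) = (-93113 - 393741*(-1/241392))*(-788463) = (-93113 + 131247/80464)*(-788463) = -7492113185/80464*(-788463) = 5907254038184655/80464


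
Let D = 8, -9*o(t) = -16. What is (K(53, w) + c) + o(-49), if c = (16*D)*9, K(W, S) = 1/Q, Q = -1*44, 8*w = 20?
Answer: 456887/396 ≈ 1153.8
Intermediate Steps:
w = 5/2 (w = (1/8)*20 = 5/2 ≈ 2.5000)
o(t) = 16/9 (o(t) = -1/9*(-16) = 16/9)
Q = -44
K(W, S) = -1/44 (K(W, S) = 1/(-44) = -1/44)
c = 1152 (c = (16*8)*9 = 128*9 = 1152)
(K(53, w) + c) + o(-49) = (-1/44 + 1152) + 16/9 = 50687/44 + 16/9 = 456887/396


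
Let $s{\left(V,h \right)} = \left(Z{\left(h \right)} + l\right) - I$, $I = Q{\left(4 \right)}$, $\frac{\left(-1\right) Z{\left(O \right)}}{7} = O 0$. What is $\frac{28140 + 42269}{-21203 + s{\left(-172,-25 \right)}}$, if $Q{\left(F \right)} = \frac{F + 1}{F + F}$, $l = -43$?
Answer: $- \frac{563272}{169973} \approx -3.3139$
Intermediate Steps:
$Z{\left(O \right)} = 0$ ($Z{\left(O \right)} = - 7 O 0 = \left(-7\right) 0 = 0$)
$Q{\left(F \right)} = \frac{1 + F}{2 F}$
$I = \frac{5}{8}$ ($I = \frac{1 + 4}{2 \cdot 4} = \frac{1}{2} \cdot \frac{1}{4} \cdot 5 = \frac{5}{8} \approx 0.625$)
$s{\left(V,h \right)} = - \frac{349}{8}$ ($s{\left(V,h \right)} = \left(0 - 43\right) - \frac{5}{8} = -43 - \frac{5}{8} = - \frac{349}{8}$)
$\frac{28140 + 42269}{-21203 + s{\left(-172,-25 \right)}} = \frac{28140 + 42269}{-21203 - \frac{349}{8}} = \frac{70409}{- \frac{169973}{8}} = 70409 \left(- \frac{8}{169973}\right) = - \frac{563272}{169973}$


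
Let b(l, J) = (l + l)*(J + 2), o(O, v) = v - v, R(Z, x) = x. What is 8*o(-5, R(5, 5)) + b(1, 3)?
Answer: 10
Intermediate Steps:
o(O, v) = 0
b(l, J) = 2*l*(2 + J) (b(l, J) = (2*l)*(2 + J) = 2*l*(2 + J))
8*o(-5, R(5, 5)) + b(1, 3) = 8*0 + 2*1*(2 + 3) = 0 + 2*1*5 = 0 + 10 = 10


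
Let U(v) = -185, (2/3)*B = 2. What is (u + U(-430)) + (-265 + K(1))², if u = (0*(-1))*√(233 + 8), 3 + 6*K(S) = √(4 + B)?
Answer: 632749/9 - 177*√7/2 ≈ 70071.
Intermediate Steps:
B = 3 (B = (3/2)*2 = 3)
K(S) = -½ + √7/6 (K(S) = -½ + √(4 + 3)/6 = -½ + √7/6)
u = 0 (u = 0*√241 = 0)
(u + U(-430)) + (-265 + K(1))² = (0 - 185) + (-265 + (-½ + √7/6))² = -185 + (-531/2 + √7/6)²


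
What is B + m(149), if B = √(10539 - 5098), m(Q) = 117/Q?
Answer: 117/149 + √5441 ≈ 74.548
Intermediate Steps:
B = √5441 ≈ 73.763
B + m(149) = √5441 + 117/149 = 117/149 + √5441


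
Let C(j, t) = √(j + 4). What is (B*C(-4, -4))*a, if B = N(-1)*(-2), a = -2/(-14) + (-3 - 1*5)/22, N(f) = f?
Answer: 0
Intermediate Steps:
C(j, t) = √(4 + j)
a = -17/77 (a = -2*(-1/14) + (-3 - 5)*(1/22) = ⅐ - 8*1/22 = ⅐ - 4/11 = -17/77 ≈ -0.22078)
B = 2 (B = -1*(-2) = 2)
(B*C(-4, -4))*a = (2*√(4 - 4))*(-17/77) = (2*√0)*(-17/77) = (2*0)*(-17/77) = 0*(-17/77) = 0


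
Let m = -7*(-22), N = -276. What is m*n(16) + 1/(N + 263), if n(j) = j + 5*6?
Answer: 92091/13 ≈ 7083.9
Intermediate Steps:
m = 154
n(j) = 30 + j (n(j) = j + 30 = 30 + j)
m*n(16) + 1/(N + 263) = 154*(30 + 16) + 1/(-276 + 263) = 154*46 + 1/(-13) = 7084 - 1/13 = 92091/13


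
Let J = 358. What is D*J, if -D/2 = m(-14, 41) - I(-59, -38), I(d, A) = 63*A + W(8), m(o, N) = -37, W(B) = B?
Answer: -1681884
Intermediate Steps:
I(d, A) = 8 + 63*A (I(d, A) = 63*A + 8 = 8 + 63*A)
D = -4698 (D = -2*(-37 - (8 + 63*(-38))) = -2*(-37 - (8 - 2394)) = -2*(-37 - 1*(-2386)) = -2*(-37 + 2386) = -2*2349 = -4698)
D*J = -4698*358 = -1681884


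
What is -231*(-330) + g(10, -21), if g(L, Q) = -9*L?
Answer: 76140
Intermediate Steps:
-231*(-330) + g(10, -21) = -231*(-330) - 9*10 = 76230 - 90 = 76140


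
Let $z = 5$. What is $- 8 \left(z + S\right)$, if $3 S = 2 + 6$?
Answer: $- \frac{184}{3} \approx -61.333$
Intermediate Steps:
$S = \frac{8}{3}$ ($S = \frac{2 + 6}{3} = \frac{1}{3} \cdot 8 = \frac{8}{3} \approx 2.6667$)
$- 8 \left(z + S\right) = - 8 \left(5 + \frac{8}{3}\right) = \left(-8\right) \frac{23}{3} = - \frac{184}{3}$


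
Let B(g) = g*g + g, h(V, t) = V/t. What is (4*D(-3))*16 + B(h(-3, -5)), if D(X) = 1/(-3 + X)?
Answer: -728/75 ≈ -9.7067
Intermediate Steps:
B(g) = g + g² (B(g) = g² + g = g + g²)
(4*D(-3))*16 + B(h(-3, -5)) = (4/(-3 - 3))*16 + (-3/(-5))*(1 - 3/(-5)) = (4/(-6))*16 + (-3*(-⅕))*(1 - 3*(-⅕)) = (4*(-⅙))*16 + 3*(1 + ⅗)/5 = -⅔*16 + (⅗)*(8/5) = -32/3 + 24/25 = -728/75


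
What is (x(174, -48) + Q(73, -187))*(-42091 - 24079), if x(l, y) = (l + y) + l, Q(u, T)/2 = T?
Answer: 4896580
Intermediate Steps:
Q(u, T) = 2*T
x(l, y) = y + 2*l
(x(174, -48) + Q(73, -187))*(-42091 - 24079) = ((-48 + 2*174) + 2*(-187))*(-42091 - 24079) = ((-48 + 348) - 374)*(-66170) = (300 - 374)*(-66170) = -74*(-66170) = 4896580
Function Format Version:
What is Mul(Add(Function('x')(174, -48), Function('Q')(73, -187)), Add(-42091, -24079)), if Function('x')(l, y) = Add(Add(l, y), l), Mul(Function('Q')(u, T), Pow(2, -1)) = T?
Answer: 4896580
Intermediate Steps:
Function('Q')(u, T) = Mul(2, T)
Function('x')(l, y) = Add(y, Mul(2, l))
Mul(Add(Function('x')(174, -48), Function('Q')(73, -187)), Add(-42091, -24079)) = Mul(Add(Add(-48, Mul(2, 174)), Mul(2, -187)), Add(-42091, -24079)) = Mul(Add(Add(-48, 348), -374), -66170) = Mul(Add(300, -374), -66170) = Mul(-74, -66170) = 4896580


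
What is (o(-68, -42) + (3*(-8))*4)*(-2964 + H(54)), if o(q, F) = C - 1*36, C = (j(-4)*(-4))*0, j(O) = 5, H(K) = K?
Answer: 384120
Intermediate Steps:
C = 0 (C = (5*(-4))*0 = -20*0 = 0)
o(q, F) = -36 (o(q, F) = 0 - 1*36 = 0 - 36 = -36)
(o(-68, -42) + (3*(-8))*4)*(-2964 + H(54)) = (-36 + (3*(-8))*4)*(-2964 + 54) = (-36 - 24*4)*(-2910) = (-36 - 96)*(-2910) = -132*(-2910) = 384120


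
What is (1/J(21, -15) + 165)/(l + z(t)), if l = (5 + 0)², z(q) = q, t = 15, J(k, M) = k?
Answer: 1733/420 ≈ 4.1262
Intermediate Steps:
l = 25 (l = 5² = 25)
(1/J(21, -15) + 165)/(l + z(t)) = (1/21 + 165)/(25 + 15) = (1/21 + 165)/40 = (3466/21)*(1/40) = 1733/420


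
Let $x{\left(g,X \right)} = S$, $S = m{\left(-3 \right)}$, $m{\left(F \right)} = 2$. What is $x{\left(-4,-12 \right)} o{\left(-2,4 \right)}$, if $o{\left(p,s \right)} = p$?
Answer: $-4$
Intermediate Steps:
$S = 2$
$x{\left(g,X \right)} = 2$
$x{\left(-4,-12 \right)} o{\left(-2,4 \right)} = 2 \left(-2\right) = -4$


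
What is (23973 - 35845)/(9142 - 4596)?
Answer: -5936/2273 ≈ -2.6115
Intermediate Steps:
(23973 - 35845)/(9142 - 4596) = -11872/4546 = -11872*1/4546 = -5936/2273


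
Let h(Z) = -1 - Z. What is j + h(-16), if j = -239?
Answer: -224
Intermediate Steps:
j + h(-16) = -239 + (-1 - 1*(-16)) = -239 + (-1 + 16) = -239 + 15 = -224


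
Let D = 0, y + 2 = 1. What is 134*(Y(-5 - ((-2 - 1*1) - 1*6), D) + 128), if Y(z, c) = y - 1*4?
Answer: 16482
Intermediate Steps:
y = -1 (y = -2 + 1 = -1)
Y(z, c) = -5 (Y(z, c) = -1 - 1*4 = -1 - 4 = -5)
134*(Y(-5 - ((-2 - 1*1) - 1*6), D) + 128) = 134*(-5 + 128) = 134*123 = 16482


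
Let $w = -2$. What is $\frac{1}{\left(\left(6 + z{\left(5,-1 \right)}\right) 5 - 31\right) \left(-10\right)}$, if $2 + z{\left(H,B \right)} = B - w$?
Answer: $\frac{1}{60} \approx 0.016667$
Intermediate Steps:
$z{\left(H,B \right)} = B$ ($z{\left(H,B \right)} = -2 + \left(B - -2\right) = -2 + \left(B + 2\right) = -2 + \left(2 + B\right) = B$)
$\frac{1}{\left(\left(6 + z{\left(5,-1 \right)}\right) 5 - 31\right) \left(-10\right)} = \frac{1}{\left(\left(6 - 1\right) 5 - 31\right) \left(-10\right)} = \frac{1}{\left(5 \cdot 5 - 31\right) \left(-10\right)} = \frac{1}{\left(25 - 31\right) \left(-10\right)} = \frac{1}{\left(-6\right) \left(-10\right)} = \frac{1}{60}$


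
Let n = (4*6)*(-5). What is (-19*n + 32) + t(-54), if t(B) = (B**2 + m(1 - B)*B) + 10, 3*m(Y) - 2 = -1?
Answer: 5220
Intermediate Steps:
m(Y) = 1/3 (m(Y) = 2/3 + (1/3)*(-1) = 2/3 - 1/3 = 1/3)
n = -120 (n = 24*(-5) = -120)
t(B) = 10 + B**2 + B/3 (t(B) = (B**2 + B/3) + 10 = 10 + B**2 + B/3)
(-19*n + 32) + t(-54) = (-19*(-120) + 32) + (10 + (-54)**2 + (1/3)*(-54)) = (2280 + 32) + (10 + 2916 - 18) = 2312 + 2908 = 5220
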